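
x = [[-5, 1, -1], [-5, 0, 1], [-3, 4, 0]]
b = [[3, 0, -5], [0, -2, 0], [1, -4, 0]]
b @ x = [[0, -17, -3], [10, 0, -2], [15, 1, -5]]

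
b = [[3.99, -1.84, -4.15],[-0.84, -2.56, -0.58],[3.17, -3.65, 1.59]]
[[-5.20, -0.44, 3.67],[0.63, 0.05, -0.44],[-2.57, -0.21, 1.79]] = b@[[-0.97,-0.08,0.68], [0.0,0.0,-0.0], [0.32,0.03,-0.23]]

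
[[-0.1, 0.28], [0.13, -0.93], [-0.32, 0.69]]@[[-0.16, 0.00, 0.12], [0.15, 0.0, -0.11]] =[[0.06, 0.00, -0.04], [-0.16, 0.00, 0.12], [0.15, 0.00, -0.11]]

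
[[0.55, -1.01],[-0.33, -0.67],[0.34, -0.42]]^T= [[0.55, -0.33, 0.34], [-1.01, -0.67, -0.42]]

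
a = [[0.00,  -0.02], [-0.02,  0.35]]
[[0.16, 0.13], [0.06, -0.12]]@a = [[-0.0, 0.04], [0.0, -0.04]]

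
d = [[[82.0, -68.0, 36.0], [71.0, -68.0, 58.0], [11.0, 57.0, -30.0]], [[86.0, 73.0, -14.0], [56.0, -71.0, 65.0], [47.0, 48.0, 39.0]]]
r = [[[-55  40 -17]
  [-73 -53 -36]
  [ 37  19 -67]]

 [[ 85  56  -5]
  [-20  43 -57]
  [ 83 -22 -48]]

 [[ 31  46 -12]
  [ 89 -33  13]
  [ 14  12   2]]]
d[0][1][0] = 71.0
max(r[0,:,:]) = 40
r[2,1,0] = 89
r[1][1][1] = 43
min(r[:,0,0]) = -55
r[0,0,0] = -55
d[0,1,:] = [71.0, -68.0, 58.0]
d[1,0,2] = -14.0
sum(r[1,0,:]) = 136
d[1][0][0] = 86.0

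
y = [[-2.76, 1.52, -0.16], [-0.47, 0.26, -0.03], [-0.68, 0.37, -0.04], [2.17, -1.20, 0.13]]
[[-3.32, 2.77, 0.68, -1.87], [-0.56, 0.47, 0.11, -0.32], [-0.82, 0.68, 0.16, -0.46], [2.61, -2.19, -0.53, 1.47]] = y @ [[1.04,-0.18,0.04,1.13],[-0.32,1.45,0.64,0.87],[-0.24,-0.44,1.14,0.44]]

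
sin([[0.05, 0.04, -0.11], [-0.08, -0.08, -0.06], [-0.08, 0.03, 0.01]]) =[[0.05, 0.04, -0.11], [-0.08, -0.08, -0.06], [-0.08, 0.03, 0.01]]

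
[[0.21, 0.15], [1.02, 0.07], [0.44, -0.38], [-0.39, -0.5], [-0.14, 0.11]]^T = [[0.21, 1.02, 0.44, -0.39, -0.14], [0.15, 0.07, -0.38, -0.50, 0.11]]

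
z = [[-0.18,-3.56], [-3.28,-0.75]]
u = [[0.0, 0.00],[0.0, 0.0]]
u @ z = [[0.00, 0.00], [0.0, 0.00]]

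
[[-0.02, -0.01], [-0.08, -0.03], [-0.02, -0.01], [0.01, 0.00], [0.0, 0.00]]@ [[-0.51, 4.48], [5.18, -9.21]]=[[-0.04, 0.0], [-0.11, -0.08], [-0.04, 0.0], [-0.01, 0.04], [0.00, 0.00]]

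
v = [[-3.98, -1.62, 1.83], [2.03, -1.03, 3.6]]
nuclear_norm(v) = 8.93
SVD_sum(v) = [[-3.87, -1.67, 2.00], [-0.19, -0.08, 0.10]] + [[-0.11,0.05,-0.17], [2.22,-0.95,3.50]]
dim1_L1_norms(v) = [7.43, 6.66]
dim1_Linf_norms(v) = [3.98, 3.6]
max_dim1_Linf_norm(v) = 3.98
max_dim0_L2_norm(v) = 4.47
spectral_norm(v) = 4.67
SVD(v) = [[-1.00, -0.05], [-0.05, 1.0]] @ diag([4.671427144320575, 4.258317559236855]) @ [[0.83, 0.36, -0.43],[0.52, -0.22, 0.82]]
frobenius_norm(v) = 6.32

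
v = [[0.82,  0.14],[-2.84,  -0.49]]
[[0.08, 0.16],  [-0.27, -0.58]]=v @ [[0.09, 0.03], [0.03, 1.0]]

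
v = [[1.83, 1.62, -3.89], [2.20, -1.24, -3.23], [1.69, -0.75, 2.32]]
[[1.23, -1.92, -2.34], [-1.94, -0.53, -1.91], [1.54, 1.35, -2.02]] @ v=[[-5.93, 6.13, -4.01], [-7.94, -1.05, 4.83], [2.37, 2.34, -15.04]]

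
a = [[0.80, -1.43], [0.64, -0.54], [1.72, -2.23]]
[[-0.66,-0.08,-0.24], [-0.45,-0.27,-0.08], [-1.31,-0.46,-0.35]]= a@[[-0.58, -0.71, 0.04], [0.14, -0.34, 0.19]]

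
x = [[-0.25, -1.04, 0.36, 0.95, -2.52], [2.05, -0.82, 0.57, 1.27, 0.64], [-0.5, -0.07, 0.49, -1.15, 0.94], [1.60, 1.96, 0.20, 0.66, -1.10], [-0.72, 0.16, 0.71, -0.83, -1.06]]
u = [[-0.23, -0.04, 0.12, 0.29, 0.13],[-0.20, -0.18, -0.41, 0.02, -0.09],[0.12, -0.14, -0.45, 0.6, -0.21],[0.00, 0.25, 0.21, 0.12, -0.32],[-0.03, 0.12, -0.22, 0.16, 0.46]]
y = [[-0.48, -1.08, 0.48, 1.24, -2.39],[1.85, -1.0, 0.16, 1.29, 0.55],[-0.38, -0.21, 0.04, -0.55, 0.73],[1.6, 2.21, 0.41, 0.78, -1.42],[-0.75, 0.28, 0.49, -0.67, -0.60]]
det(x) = 0.01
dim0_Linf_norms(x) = [2.05, 1.96, 0.71, 1.27, 2.52]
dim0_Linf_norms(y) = [1.85, 2.21, 0.49, 1.29, 2.39]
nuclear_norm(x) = 10.29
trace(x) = -0.98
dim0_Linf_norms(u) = [0.23, 0.25, 0.45, 0.6, 0.46]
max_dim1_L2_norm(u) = 0.8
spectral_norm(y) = 3.52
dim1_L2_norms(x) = [2.92, 2.69, 1.64, 2.84, 1.69]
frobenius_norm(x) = 5.42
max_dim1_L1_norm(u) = 1.52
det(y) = -1.03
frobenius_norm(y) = 5.31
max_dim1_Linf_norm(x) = 2.52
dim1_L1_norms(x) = [5.12, 5.35, 3.15, 5.52, 3.48]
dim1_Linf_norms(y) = [2.39, 1.85, 0.73, 2.21, 0.75]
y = u + x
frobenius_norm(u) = 1.26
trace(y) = -1.26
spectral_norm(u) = 0.88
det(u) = 0.02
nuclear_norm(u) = 2.56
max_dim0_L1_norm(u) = 1.41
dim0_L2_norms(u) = [0.33, 0.36, 0.69, 0.7, 0.62]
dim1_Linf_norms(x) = [2.52, 2.05, 1.15, 1.96, 1.06]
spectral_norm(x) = 3.48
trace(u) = -0.28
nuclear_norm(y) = 9.72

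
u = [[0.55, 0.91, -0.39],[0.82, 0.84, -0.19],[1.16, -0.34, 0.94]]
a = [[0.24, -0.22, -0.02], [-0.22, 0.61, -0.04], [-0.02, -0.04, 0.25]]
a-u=[[-0.31, -1.13, 0.37], [-1.04, -0.23, 0.15], [-1.18, 0.3, -0.69]]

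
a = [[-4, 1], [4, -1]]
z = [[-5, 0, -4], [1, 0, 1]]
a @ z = [[21, 0, 17], [-21, 0, -17]]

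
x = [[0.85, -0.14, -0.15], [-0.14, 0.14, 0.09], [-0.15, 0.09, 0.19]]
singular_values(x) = [0.91, 0.2, 0.07]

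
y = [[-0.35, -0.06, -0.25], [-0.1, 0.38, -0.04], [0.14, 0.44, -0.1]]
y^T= [[-0.35, -0.10, 0.14], [-0.06, 0.38, 0.44], [-0.25, -0.04, -0.1]]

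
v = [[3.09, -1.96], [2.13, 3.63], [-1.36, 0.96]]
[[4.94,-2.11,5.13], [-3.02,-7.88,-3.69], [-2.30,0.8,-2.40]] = v@[[0.78, -1.50, 0.74],[-1.29, -1.29, -1.45]]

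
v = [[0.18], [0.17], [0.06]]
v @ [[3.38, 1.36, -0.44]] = [[0.61, 0.24, -0.08],[0.57, 0.23, -0.07],[0.2, 0.08, -0.03]]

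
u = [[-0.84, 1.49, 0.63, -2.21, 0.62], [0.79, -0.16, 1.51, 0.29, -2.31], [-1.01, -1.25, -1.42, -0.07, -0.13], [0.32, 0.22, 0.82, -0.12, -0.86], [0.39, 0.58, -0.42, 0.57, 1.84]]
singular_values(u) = [3.67, 3.06, 2.17, 0.01, 0.0]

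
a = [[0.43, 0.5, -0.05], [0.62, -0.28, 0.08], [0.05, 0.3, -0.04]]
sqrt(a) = [[0.66+0.17j, 0.32-0.29j, (-0.01+0.05j)], [(0.41-0.33j), (0.21+0.58j), 0.00-0.11j], [0.18+0.16j, 0.11-0.27j, (0.04+0.05j)]]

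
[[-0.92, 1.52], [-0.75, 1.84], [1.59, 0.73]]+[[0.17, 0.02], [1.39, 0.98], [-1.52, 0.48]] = [[-0.75, 1.54], [0.64, 2.82], [0.07, 1.21]]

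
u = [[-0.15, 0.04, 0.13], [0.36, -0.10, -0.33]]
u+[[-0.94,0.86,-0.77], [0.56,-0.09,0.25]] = [[-1.09, 0.90, -0.64], [0.92, -0.19, -0.08]]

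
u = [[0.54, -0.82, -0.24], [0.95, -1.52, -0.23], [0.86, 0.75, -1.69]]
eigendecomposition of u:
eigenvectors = [[-0.72+0.00j, (0.21+0.14j), 0.21-0.14j], [-0.39+0.00j, (0.25+0.22j), (0.25-0.22j)], [(-0.57+0j), (0.91+0j), (0.91-0j)]]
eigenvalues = [(-0.09+0j), (-1.29+0.31j), (-1.29-0.31j)]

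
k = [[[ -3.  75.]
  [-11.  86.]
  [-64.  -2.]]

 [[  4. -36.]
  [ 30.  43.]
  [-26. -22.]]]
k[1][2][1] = -22.0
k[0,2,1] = -2.0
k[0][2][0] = -64.0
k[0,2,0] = -64.0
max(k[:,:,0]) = 30.0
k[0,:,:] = [[-3.0, 75.0], [-11.0, 86.0], [-64.0, -2.0]]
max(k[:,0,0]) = 4.0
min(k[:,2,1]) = -22.0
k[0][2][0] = -64.0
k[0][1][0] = -11.0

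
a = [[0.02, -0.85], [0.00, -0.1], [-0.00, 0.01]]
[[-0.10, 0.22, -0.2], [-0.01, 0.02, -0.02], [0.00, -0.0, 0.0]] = a @ [[-0.1, 0.24, -0.21], [0.11, -0.25, 0.23]]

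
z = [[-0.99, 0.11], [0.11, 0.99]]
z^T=[[-0.99, 0.11], [0.11, 0.99]]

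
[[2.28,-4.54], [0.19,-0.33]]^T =[[2.28, 0.19], [-4.54, -0.33]]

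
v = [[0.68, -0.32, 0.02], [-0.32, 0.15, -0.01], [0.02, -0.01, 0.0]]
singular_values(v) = [0.83, 0.0, 0.0]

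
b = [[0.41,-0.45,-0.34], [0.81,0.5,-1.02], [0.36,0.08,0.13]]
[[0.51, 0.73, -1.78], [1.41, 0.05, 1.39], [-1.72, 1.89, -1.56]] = b @ [[-3.09, 4.16, -3.85], [-0.77, -0.22, 2.77], [-4.21, 3.15, -3.06]]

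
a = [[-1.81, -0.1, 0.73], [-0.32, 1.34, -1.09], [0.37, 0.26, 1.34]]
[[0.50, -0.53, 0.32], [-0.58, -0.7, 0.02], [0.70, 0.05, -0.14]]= a @ [[-0.06, 0.33, -0.19],[-0.01, -0.42, -0.06],[0.54, 0.03, -0.04]]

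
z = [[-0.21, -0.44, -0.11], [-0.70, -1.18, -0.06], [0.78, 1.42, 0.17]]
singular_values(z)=[2.19, 0.11, 0.0]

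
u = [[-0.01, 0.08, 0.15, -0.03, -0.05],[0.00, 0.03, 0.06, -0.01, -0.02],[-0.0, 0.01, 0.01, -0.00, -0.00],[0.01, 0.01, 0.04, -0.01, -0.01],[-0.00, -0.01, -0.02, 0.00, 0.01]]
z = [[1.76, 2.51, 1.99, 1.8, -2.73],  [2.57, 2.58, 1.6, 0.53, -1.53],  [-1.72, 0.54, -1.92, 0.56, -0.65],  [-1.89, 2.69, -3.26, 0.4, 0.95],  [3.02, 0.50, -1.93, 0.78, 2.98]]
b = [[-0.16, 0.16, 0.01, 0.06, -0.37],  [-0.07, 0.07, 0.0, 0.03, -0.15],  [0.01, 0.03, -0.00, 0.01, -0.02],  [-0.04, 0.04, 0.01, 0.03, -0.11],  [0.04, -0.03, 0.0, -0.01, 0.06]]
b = u @ z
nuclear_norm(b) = 0.56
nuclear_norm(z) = 18.31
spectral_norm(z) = 6.73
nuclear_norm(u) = 0.23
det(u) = 0.00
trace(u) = 0.03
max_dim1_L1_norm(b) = 0.76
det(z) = -105.02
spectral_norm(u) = 0.20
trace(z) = 5.80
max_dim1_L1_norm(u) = 0.32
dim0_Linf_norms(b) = [0.16, 0.16, 0.01, 0.06, 0.37]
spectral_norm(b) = 0.50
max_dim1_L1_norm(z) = 10.79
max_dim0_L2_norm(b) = 0.42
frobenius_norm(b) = 0.50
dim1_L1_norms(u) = [0.32, 0.12, 0.02, 0.08, 0.04]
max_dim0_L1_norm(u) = 0.28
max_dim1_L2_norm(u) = 0.18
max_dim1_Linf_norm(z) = 3.26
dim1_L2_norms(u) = [0.18, 0.07, 0.01, 0.04, 0.02]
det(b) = 0.00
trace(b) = 0.00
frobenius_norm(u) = 0.20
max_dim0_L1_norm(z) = 10.96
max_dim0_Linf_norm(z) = 3.26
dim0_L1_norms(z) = [10.96, 8.82, 10.7, 4.07, 8.84]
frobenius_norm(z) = 9.76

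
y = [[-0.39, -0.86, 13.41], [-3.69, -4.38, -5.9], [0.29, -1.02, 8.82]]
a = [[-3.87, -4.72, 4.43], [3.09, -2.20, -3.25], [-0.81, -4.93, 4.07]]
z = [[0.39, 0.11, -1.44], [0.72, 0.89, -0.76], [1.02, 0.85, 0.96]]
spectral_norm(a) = 9.88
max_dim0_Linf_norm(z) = 1.44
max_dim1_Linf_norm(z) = 1.44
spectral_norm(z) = 1.90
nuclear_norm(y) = 23.48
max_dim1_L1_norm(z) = 2.83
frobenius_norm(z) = 2.61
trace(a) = -2.00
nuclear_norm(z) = 3.92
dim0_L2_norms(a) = [5.02, 7.17, 6.84]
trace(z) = 2.24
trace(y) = 4.05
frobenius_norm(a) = 11.11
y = a @ z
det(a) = 68.21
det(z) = 0.85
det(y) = 58.40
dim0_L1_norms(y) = [4.37, 6.26, 28.13]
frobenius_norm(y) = 18.09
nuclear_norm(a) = 16.17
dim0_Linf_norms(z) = [1.02, 0.89, 1.44]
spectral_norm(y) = 17.14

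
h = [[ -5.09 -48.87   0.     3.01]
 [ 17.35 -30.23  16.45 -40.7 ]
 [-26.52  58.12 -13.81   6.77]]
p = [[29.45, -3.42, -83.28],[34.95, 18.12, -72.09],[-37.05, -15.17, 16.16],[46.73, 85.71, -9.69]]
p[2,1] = -15.17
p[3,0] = 46.73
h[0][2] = 0.0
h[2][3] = 6.77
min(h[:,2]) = -13.81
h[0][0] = -5.09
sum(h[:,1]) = -20.979999999999997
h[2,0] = -26.52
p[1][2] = -72.09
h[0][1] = -48.87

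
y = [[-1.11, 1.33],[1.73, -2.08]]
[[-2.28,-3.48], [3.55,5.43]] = y@[[1.26, 1.0], [-0.66, -1.78]]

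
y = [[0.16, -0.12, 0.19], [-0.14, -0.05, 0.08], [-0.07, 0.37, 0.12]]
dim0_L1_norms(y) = [0.37, 0.54, 0.39]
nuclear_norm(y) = 0.83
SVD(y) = [[-0.34, 0.94, 0.02], [0.01, -0.02, 1.00], [0.94, 0.34, -0.0]] @ diag([0.40979070803452694, 0.2537752155813705, 0.16872971156613167]) @ [[-0.30, 0.95, 0.12], [0.51, 0.05, 0.86], [-0.81, -0.32, 0.5]]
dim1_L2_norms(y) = [0.28, 0.17, 0.4]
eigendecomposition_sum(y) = [[(0.1+0.07j),  -0.01-0.11j,  0.07-0.06j], [(-0.05+0.03j),  0.05+0.02j,  0.01+0.04j], [(-0.05+0.12j),  (0.12-0.03j),  (0.09+0.07j)]] + [[0.10-0.07j,-0.01+0.11j,0.07+0.06j], [(-0.05-0.03j),(0.05-0.02j),0.01-0.04j], [(-0.05-0.12j),0.12+0.03j,(0.09-0.07j)]] + [[-0.03+0.00j, (-0.11+0j), (0.04+0j)], [(-0.04+0j), (-0.15+0j), 0.06+0.00j], [(0.04-0j), (0.13-0j), -0.05-0.00j]]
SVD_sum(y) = [[0.04,-0.13,-0.02], [-0.00,0.0,0.0], [-0.11,0.37,0.05]] + [[0.12, 0.01, 0.2],[-0.00, -0.0, -0.01],[0.04, 0.0, 0.07]] + [[-0.00, -0.00, 0.00], [-0.14, -0.05, 0.08], [0.00, 0.0, -0.00]]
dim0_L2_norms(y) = [0.22, 0.39, 0.24]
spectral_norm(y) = 0.41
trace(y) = 0.23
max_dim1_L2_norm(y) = 0.4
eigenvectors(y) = [[(0.14-0.62j), 0.14+0.62j, -0.49+0.00j], [0.24+0.18j, 0.24-0.18j, (-0.65+0j)], [(0.71+0j), (0.71-0j), (0.59+0j)]]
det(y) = -0.02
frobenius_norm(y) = 0.51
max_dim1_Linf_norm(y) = 0.37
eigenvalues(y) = [(0.23+0.16j), (0.23-0.16j), (-0.23+0j)]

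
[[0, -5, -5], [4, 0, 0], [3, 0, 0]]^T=[[0, 4, 3], [-5, 0, 0], [-5, 0, 0]]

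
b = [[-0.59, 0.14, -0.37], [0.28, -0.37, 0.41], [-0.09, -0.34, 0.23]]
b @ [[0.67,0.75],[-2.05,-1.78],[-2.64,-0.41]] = [[0.29, -0.54], [-0.14, 0.70], [0.03, 0.44]]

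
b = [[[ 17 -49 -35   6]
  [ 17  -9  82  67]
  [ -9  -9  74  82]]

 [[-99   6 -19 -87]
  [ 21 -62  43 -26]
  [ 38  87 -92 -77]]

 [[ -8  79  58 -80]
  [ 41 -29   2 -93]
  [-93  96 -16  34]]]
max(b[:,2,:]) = 96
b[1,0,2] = -19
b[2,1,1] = -29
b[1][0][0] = -99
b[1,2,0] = 38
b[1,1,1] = -62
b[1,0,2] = -19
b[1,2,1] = 87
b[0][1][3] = 67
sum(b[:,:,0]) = -75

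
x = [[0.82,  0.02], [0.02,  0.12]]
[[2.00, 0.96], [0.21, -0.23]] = x @ [[2.4, 1.22], [1.37, -2.15]]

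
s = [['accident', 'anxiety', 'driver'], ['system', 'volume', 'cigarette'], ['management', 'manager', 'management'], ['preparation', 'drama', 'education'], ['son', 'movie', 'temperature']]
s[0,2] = 'driver'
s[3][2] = 'education'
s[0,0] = 'accident'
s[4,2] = 'temperature'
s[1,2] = 'cigarette'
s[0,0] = 'accident'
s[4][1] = 'movie'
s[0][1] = 'anxiety'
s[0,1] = 'anxiety'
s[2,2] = 'management'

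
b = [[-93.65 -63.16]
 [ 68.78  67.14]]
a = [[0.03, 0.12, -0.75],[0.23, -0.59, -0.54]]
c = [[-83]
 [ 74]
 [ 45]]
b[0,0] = -93.65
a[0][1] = 0.125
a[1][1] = -0.592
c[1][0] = 74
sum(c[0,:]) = -83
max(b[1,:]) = 68.78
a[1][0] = 0.226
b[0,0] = -93.65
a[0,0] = 0.031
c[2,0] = 45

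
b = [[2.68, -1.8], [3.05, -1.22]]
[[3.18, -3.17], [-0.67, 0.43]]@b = [[-1.15, -1.86], [-0.48, 0.68]]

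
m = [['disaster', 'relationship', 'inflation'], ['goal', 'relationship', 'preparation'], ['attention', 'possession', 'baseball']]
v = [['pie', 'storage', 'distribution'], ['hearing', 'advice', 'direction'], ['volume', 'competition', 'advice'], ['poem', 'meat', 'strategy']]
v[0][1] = 'storage'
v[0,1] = 'storage'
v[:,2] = ['distribution', 'direction', 'advice', 'strategy']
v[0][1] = 'storage'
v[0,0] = 'pie'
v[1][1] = 'advice'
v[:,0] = ['pie', 'hearing', 'volume', 'poem']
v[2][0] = 'volume'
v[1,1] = 'advice'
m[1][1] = 'relationship'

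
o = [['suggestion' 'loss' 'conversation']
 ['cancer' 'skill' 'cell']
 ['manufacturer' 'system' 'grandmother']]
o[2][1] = 'system'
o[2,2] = 'grandmother'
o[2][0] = 'manufacturer'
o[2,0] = 'manufacturer'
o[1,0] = 'cancer'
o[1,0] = 'cancer'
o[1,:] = ['cancer', 'skill', 'cell']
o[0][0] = 'suggestion'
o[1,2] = 'cell'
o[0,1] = 'loss'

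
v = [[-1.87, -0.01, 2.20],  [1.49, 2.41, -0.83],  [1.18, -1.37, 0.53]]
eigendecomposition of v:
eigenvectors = [[0.86,-0.54,0.34], [-0.3,0.13,-0.66], [-0.41,-0.83,0.67]]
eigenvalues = [-2.93, 1.51, 2.48]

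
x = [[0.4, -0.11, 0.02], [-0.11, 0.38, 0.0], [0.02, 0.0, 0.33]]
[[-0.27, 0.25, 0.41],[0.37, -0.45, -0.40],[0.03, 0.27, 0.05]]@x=[[-0.13,0.12,0.13], [0.19,-0.21,-0.12], [-0.02,0.1,0.02]]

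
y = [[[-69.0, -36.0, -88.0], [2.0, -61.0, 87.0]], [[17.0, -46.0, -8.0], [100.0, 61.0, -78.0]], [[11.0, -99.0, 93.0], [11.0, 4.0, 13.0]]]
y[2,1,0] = 11.0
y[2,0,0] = 11.0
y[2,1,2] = 13.0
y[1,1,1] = 61.0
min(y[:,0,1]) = -99.0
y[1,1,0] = 100.0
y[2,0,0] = 11.0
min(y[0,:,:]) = -88.0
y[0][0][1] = -36.0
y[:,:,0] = [[-69.0, 2.0], [17.0, 100.0], [11.0, 11.0]]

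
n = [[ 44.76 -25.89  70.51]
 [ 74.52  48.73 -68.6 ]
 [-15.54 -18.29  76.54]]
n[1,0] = 74.52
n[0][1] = -25.89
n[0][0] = 44.76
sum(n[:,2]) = 78.45000000000002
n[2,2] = 76.54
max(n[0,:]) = 70.51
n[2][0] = -15.54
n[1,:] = [74.52, 48.73, -68.6]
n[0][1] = -25.89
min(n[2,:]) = -18.29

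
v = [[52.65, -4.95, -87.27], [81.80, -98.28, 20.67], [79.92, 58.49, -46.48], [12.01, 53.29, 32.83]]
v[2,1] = 58.49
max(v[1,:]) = 81.8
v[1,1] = -98.28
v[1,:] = [81.8, -98.28, 20.67]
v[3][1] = 53.29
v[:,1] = [-4.95, -98.28, 58.49, 53.29]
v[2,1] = 58.49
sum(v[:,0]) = 226.38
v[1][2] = 20.67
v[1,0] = 81.8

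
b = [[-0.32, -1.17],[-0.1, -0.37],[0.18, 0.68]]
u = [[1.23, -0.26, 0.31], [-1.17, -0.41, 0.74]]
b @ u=[[0.98, 0.56, -0.96], [0.31, 0.18, -0.3], [-0.57, -0.33, 0.56]]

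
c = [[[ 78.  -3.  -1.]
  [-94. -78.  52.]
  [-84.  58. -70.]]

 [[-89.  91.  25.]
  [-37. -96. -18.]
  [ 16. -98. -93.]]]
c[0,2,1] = 58.0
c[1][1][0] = -37.0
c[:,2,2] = [-70.0, -93.0]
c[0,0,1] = -3.0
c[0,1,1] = -78.0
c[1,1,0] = -37.0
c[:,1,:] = [[-94.0, -78.0, 52.0], [-37.0, -96.0, -18.0]]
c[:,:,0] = [[78.0, -94.0, -84.0], [-89.0, -37.0, 16.0]]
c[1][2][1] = -98.0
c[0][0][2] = -1.0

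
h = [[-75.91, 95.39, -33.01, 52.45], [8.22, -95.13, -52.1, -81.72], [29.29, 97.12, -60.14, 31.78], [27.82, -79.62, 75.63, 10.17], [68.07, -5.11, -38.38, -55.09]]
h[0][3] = 52.45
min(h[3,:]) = -79.62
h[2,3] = 31.78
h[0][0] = -75.91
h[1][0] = 8.22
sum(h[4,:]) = -30.510000000000012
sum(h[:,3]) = -42.41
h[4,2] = -38.38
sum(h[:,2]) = -108.0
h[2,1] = 97.12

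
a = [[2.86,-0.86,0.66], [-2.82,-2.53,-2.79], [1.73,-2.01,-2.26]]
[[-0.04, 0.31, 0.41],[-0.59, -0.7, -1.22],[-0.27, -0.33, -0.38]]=a @ [[0.05, 0.06, 0.15], [0.2, -0.01, 0.14], [-0.02, 0.2, 0.16]]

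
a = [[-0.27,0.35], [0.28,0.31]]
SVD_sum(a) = [[-0.04,0.38], [-0.03,0.27]] + [[-0.23, -0.03], [0.31, 0.04]]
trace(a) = 0.04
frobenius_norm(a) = 0.61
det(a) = -0.18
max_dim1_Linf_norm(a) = 0.35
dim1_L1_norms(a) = [0.62, 0.59]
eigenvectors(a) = [[-0.93, -0.44], [0.36, -0.9]]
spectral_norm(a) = 0.47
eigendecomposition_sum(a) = [[-0.34, 0.17], [0.13, -0.07]] + [[0.07, 0.18],[0.15, 0.38]]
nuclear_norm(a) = 0.86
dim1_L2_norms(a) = [0.44, 0.42]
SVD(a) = [[0.81, 0.59],[0.59, -0.81]] @ diag([0.4684759766829436, 0.3878533991999582]) @ [[-0.11,0.99], [-0.99,-0.11]]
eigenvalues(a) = [-0.41, 0.45]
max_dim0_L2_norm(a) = 0.47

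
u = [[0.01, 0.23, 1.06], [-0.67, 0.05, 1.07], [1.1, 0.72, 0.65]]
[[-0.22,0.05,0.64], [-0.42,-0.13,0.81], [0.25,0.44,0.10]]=u@[[0.26,0.16,-0.24], [0.16,0.40,-0.04], [-0.24,-0.04,0.61]]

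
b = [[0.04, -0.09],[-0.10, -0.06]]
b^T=[[0.04,-0.1], [-0.09,-0.06]]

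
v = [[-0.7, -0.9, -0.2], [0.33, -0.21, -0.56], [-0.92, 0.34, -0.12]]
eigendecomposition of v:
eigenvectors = [[(0.73+0j), -0.22-0.39j, -0.22+0.39j], [0.15+0.00j, -0.31+0.49j, -0.31-0.49j], [(0.66+0j), (0.68+0j), 0.68-0.00j]]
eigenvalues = [(-1.06+0j), (0.02+0.77j), (0.02-0.77j)]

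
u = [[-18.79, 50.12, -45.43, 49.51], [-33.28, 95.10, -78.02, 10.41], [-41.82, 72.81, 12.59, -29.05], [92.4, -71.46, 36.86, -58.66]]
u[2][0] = -41.82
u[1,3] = 10.41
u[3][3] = -58.66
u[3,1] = -71.46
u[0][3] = 49.51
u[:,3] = [49.51, 10.41, -29.05, -58.66]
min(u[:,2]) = -78.02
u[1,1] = 95.1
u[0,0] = -18.79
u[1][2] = -78.02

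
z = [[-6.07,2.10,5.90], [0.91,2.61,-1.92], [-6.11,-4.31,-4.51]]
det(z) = 225.88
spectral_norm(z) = 8.96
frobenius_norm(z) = 12.79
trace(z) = -7.97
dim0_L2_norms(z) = [8.66, 5.46, 7.67]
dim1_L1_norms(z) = [14.07, 5.44, 14.93]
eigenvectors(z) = [[0.72+0.00j, (0.72-0j), (-0.07+0j)], [(-0.11+0.08j), -0.11-0.08j, 0.90+0.00j], [0.08+0.67j, (0.08-0.67j), (-0.43+0j)]]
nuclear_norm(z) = 20.53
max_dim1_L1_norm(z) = 14.93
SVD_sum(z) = [[-6.34, -1.29, 1.33], [1.7, 0.35, -0.36], [-5.56, -1.13, 1.17]] + [[0.40, 3.0, 4.80], [-0.01, -0.09, -0.15], [-0.46, -3.45, -5.52]] + [[-0.13, 0.39, -0.23], [-0.78, 2.36, -1.41], [-0.09, 0.28, -0.16]]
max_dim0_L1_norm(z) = 13.09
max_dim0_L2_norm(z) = 8.66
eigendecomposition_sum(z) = [[-3.01+2.77j, (1.18+1.61j), (2.94+2.89j)], [(0.17-0.76j), (-0.36-0.12j), -0.77-0.14j], [(-2.92-2.48j), (-1.36+1.28j), -2.35+3.06j]] + [[(-3.01-2.77j), 1.18-1.61j, 2.94-2.89j], [(0.17+0.76j), -0.36+0.12j, (-0.77+0.14j)], [(-2.92+2.48j), -1.36-1.28j, (-2.35-3.06j)]] + [[-0.04-0.00j, (-0.26-0j), (0.03+0j)], [(0.56+0j), (3.32+0j), (-0.38-0j)], [-0.27-0.00j, -1.60-0.00j, (0.18+0j)]]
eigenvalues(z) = [(-5.72+5.7j), (-5.72-5.7j), (3.46+0j)]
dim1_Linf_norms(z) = [6.07, 2.61, 6.11]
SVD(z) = [[-0.74, -0.66, 0.16], [0.2, 0.02, 0.98], [-0.65, 0.75, 0.11]] @ diag([8.96480380880919, 8.647690845725084, 2.9136807831886467]) @ [[0.96, 0.20, -0.2],[-0.07, -0.53, -0.85],[-0.27, 0.83, -0.49]]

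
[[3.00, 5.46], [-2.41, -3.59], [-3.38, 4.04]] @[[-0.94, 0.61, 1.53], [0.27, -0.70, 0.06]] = [[-1.35, -1.99, 4.92], [1.30, 1.04, -3.9], [4.27, -4.89, -4.93]]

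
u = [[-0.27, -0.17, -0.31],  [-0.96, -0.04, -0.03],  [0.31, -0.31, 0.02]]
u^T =[[-0.27, -0.96, 0.31], [-0.17, -0.04, -0.31], [-0.31, -0.03, 0.02]]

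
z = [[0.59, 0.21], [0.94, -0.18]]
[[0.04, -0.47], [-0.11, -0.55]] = z@[[-0.05, -0.66], [0.35, -0.4]]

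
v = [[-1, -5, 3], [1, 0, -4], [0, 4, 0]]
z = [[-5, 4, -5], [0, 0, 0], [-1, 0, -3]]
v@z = [[2, -4, -4], [-1, 4, 7], [0, 0, 0]]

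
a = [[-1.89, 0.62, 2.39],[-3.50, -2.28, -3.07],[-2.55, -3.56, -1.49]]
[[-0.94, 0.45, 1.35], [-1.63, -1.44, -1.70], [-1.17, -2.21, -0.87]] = a @ [[0.48, -0.01, -0.01], [-0.01, 0.62, 0.02], [-0.01, 0.02, 0.55]]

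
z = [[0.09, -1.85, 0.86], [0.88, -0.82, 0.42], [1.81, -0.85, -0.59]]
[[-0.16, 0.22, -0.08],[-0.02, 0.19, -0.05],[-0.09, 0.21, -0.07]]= z @ [[0.05, 0.11, -0.01], [0.14, -0.07, 0.05], [0.11, 0.09, 0.01]]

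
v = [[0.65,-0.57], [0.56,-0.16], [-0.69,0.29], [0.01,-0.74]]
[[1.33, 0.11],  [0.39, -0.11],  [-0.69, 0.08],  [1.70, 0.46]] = v @ [[0.04,-0.38], [-2.29,-0.63]]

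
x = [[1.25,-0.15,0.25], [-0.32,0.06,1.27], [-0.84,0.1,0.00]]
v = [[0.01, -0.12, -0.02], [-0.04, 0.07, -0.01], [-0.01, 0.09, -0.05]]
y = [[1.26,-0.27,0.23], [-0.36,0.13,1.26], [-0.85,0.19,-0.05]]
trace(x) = 1.31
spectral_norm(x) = 1.56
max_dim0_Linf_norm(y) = 1.26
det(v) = 0.00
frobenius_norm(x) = 2.02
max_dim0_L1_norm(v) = 0.28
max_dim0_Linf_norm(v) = 0.12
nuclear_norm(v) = 0.25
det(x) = 0.01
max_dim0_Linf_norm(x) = 1.27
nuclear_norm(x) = 2.85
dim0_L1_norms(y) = [2.47, 0.59, 1.54]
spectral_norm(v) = 0.17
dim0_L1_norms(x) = [2.41, 0.31, 1.52]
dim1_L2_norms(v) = [0.12, 0.08, 0.1]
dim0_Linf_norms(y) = [1.26, 0.27, 1.26]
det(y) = -0.01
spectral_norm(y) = 1.61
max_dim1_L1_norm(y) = 1.76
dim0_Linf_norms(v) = [0.04, 0.12, 0.05]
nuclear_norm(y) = 2.89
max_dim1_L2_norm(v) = 0.12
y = v + x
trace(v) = 0.03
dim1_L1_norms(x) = [1.65, 1.65, 0.94]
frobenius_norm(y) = 2.05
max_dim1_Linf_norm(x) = 1.27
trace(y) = 1.34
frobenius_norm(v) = 0.18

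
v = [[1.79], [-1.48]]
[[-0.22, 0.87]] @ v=[[-1.68]]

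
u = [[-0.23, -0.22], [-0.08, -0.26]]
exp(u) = [[0.80, -0.17],[-0.06, 0.78]]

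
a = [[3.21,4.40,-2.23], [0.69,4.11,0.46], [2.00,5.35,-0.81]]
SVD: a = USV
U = [[-0.63, 0.69, -0.36],[-0.43, -0.70, -0.57],[-0.64, -0.21, 0.74]]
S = [8.95, 2.34, 0.09]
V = [[-0.40, -0.89, 0.19], [0.56, -0.41, -0.72], [-0.72, 0.18, -0.67]]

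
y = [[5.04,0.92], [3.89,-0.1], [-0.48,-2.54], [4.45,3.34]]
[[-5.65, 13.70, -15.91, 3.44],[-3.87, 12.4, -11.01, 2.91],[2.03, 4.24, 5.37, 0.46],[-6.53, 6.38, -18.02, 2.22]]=y @ [[-1.01, 3.13, -2.87, 0.74], [-0.61, -2.26, -1.57, -0.32]]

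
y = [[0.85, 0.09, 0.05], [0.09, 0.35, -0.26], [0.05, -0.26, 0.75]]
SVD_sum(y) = [[0.1,  -0.11,  0.26],[-0.11,  0.12,  -0.28],[0.26,  -0.28,  0.66]] + [[0.74,  0.23,  -0.2], [0.23,  0.07,  -0.06], [-0.20,  -0.06,  0.05]] + [[0.01, -0.03, -0.01], [-0.03, 0.16, 0.08], [-0.01, 0.08, 0.04]]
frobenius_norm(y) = 1.25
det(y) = 0.16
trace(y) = 1.95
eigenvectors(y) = [[-0.16, 0.93, 0.35], [0.89, 0.29, -0.37], [0.44, -0.25, 0.86]]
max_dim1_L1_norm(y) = 1.06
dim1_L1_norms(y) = [0.99, 0.7, 1.06]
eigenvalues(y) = [0.21, 0.86, 0.88]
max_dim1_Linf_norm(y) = 0.85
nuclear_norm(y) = 1.95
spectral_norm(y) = 0.88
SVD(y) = [[-0.35,  0.93,  0.16], [0.37,  0.29,  -0.89], [-0.86,  -0.25,  -0.44]] @ diag([0.8799041583621793, 0.8645294202628603, 0.2055664213749605]) @ [[-0.35, 0.37, -0.86], [0.93, 0.29, -0.25], [0.16, -0.89, -0.44]]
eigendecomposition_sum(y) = [[0.01, -0.03, -0.01], [-0.03, 0.16, 0.08], [-0.01, 0.08, 0.04]] + [[0.74, 0.23, -0.2], [0.23, 0.07, -0.06], [-0.2, -0.06, 0.05]] + [[0.10, -0.11, 0.26], [-0.11, 0.12, -0.28], [0.26, -0.28, 0.66]]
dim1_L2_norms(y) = [0.86, 0.45, 0.8]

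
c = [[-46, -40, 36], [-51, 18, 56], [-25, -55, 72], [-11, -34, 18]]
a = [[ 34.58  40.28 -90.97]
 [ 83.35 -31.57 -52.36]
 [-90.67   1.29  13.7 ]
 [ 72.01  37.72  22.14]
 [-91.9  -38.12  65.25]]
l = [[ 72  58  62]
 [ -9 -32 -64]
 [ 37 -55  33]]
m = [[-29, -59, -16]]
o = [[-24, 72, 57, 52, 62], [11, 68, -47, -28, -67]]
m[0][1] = -59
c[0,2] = 36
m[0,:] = [-29, -59, -16]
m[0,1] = -59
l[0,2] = 62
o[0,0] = -24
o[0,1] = 72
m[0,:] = [-29, -59, -16]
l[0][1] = 58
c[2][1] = -55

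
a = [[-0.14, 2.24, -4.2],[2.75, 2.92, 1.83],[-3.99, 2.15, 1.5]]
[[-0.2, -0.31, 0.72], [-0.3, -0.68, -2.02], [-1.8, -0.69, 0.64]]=a @ [[0.26, 0.03, -0.36], [-0.28, -0.23, -0.19], [-0.11, -0.05, -0.26]]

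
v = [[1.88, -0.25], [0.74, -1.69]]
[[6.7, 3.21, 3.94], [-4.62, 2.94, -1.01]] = v @ [[4.17, 1.57, 2.31], [4.56, -1.05, 1.61]]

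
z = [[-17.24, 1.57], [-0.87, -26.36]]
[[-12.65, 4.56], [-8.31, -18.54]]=z @ [[0.76, -0.2],[0.29, 0.71]]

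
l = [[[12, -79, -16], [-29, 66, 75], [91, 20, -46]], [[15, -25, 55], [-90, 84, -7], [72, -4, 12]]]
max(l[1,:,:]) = 84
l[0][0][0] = 12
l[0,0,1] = -79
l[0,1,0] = -29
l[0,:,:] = [[12, -79, -16], [-29, 66, 75], [91, 20, -46]]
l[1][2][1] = -4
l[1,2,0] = 72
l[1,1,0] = -90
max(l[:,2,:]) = 91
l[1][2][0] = 72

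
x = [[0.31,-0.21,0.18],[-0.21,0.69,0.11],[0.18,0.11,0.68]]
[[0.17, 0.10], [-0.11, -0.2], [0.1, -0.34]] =x @ [[0.55,0.76], [0.01,0.06], [-0.00,-0.71]]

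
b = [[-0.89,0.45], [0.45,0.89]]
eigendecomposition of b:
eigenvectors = [[-0.97, -0.23], [0.23, -0.97]]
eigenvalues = [-1.0, 1.0]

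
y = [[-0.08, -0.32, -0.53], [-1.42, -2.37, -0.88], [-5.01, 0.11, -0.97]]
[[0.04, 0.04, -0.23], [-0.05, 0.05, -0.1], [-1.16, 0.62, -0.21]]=y @ [[0.24, -0.1, -0.06], [-0.1, 0.08, -0.11], [-0.06, -0.11, 0.51]]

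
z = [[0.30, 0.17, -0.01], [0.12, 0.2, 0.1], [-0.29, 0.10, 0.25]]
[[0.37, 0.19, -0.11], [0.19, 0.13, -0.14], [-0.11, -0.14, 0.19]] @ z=[[0.17, 0.09, -0.01], [0.11, 0.04, -0.02], [-0.10, -0.03, 0.03]]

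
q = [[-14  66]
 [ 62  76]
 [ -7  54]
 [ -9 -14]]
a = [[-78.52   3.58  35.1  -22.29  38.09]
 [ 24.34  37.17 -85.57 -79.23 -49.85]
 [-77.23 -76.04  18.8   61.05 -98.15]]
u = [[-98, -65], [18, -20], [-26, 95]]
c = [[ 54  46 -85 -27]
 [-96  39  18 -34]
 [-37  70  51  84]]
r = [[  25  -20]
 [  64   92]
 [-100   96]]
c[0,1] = 46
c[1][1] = 39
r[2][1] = 96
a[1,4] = -49.85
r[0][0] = 25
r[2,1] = 96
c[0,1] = 46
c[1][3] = -34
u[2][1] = 95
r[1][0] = 64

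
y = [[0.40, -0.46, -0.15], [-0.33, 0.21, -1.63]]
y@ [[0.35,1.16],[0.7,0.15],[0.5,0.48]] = [[-0.26, 0.32],[-0.78, -1.13]]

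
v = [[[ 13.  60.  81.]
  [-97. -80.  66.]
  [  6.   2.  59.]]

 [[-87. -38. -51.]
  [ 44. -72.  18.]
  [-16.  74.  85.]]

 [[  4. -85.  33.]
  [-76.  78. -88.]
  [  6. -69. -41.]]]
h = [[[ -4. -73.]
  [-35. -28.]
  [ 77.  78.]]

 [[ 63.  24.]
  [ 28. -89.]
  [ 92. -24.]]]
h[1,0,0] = 63.0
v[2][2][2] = -41.0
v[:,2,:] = [[6.0, 2.0, 59.0], [-16.0, 74.0, 85.0], [6.0, -69.0, -41.0]]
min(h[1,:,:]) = -89.0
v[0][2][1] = 2.0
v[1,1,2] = 18.0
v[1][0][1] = -38.0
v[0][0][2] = 81.0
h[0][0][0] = -4.0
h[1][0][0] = 63.0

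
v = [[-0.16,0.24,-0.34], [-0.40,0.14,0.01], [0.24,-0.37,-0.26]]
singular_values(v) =[0.64, 0.43, 0.21]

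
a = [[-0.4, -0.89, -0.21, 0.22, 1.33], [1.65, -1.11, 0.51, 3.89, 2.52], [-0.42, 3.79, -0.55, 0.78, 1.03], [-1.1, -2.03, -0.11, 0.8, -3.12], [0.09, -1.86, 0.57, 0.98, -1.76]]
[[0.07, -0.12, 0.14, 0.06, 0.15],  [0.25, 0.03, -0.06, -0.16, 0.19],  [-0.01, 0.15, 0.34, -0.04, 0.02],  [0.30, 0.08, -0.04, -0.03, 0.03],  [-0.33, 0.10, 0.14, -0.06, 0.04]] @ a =[[-0.34, 0.2, -0.07, -0.15, -0.52], [0.17, -0.51, 0.12, 0.18, 0.51], [0.15, 1.18, -0.09, 0.83, 0.8], [0.06, -0.5, 0.02, 0.35, 0.6], [0.31, 0.76, 0.07, 0.42, 0.07]]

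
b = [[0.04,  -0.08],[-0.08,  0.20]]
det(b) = 0.00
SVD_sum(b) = [[0.03, -0.08], [-0.08, 0.20]] + [[0.01, 0.00],[0.00, 0.0]]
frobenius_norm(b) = 0.23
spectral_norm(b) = 0.23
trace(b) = 0.24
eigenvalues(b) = [0.01, 0.23]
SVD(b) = [[-0.38, 0.92],[0.92, 0.38]] @ diag([0.23313708498984761, 0.006862915010152393]) @ [[-0.38, 0.92], [0.92, 0.38]]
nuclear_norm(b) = 0.24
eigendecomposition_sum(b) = [[0.01, 0.0], [0.00, 0.00]] + [[0.03, -0.08], [-0.08, 0.20]]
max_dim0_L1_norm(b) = 0.28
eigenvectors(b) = [[-0.92, 0.38], [-0.38, -0.92]]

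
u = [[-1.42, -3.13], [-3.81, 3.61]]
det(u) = -17.05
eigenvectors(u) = [[-0.87, 0.42], [-0.49, -0.91]]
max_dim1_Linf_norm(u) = 3.81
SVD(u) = [[-0.32, 0.95], [0.95, 0.32]] @ diag([5.432142698508668, 3.139000749130043]) @ [[-0.58, 0.81], [-0.81, -0.58]]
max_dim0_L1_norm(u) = 6.74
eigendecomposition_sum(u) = [[-2.52,  -1.16], [-1.42,  -0.65]] + [[1.10, -1.97], [-2.39, 4.26]]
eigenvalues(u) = [-3.18, 5.37]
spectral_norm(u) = 5.43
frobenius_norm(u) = 6.27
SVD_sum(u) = [[1.0,-1.39], [-3.0,4.19]] + [[-2.42, -1.74], [-0.81, -0.58]]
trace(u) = 2.19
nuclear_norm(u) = 8.57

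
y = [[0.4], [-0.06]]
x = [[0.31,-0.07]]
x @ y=[[0.13]]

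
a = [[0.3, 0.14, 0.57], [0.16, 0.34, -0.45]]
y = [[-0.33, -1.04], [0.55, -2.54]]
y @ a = [[-0.27, -0.40, 0.28], [-0.24, -0.79, 1.46]]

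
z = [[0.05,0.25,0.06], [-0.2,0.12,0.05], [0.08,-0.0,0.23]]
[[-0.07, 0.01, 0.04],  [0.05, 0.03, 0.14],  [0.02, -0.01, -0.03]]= z @ [[-0.34, -0.1, -0.55], [-0.26, 0.04, 0.25], [0.2, 0.01, 0.08]]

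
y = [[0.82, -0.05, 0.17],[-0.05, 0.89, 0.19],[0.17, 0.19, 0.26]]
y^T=[[0.82,-0.05,0.17],[-0.05,0.89,0.19],[0.17,0.19,0.26]]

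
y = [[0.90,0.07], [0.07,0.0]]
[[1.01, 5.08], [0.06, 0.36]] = y@ [[0.84, 5.21],[3.69, 5.54]]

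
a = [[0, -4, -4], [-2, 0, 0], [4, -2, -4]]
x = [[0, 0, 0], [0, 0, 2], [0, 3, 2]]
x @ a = [[0, 0, 0], [8, -4, -8], [2, -4, -8]]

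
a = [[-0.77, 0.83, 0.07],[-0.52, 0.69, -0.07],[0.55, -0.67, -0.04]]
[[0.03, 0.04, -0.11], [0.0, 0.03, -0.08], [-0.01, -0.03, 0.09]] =a@[[-0.17, -0.16, -0.04], [-0.12, -0.09, -0.16], [0.03, -0.06, -0.07]]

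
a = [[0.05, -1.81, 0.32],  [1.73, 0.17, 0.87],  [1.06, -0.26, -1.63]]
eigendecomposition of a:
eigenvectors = [[(0.03-0.65j), (0.03+0.65j), -0.29+0.00j], [(-0.71+0j), (-0.71-0j), (-0.15+0j)], [-0.13-0.24j, (-0.13+0.24j), 0.94+0.00j]]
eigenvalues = [(0.25+1.89j), (0.25-1.89j), (-1.92+0j)]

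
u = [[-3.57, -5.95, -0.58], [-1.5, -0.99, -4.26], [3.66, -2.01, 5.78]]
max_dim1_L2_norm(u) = 7.13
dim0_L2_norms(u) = [5.33, 6.36, 7.2]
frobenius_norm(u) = 10.99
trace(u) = 1.22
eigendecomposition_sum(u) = [[(0.51+0j), (-0.65-0j), 1.30-0.00j],  [-1.18-0.00j, 1.51+0.00j, (-3.01+0j)],  [2.22+0.00j, -2.84-0.00j, 5.67-0.00j]] + [[-2.04-1.20j, -2.65-7.90j, -0.94-3.92j], [(-0.16+0.36j), (-1.25+0.57j), (-0.63+0.22j)], [0.72+0.65j, (0.41+3.38j), 0.06+1.65j]] + [[(-2.04+1.2j), -2.65+7.90j, (-0.94+3.92j)], [-0.16-0.36j, -1.25-0.57j, -0.63-0.22j], [(0.72-0.65j), 0.41-3.38j, 0.06-1.65j]]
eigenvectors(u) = [[0.20+0.00j, (-0.91+0j), (-0.91-0j)], [(-0.46+0j), 0.02+0.15j, (0.02-0.15j)], [(0.87+0j), 0.37+0.08j, (0.37-0.08j)]]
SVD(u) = [[-0.42, 0.88, -0.21],  [-0.52, -0.05, 0.85],  [0.74, 0.47, 0.48]] @ diag([8.543541708634601, 6.734748014782512, 1.5351430715747625]) @ [[0.59, 0.18, 0.79], [-0.20, -0.91, 0.36], [0.78, -0.37, -0.5]]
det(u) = 88.33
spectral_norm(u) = 8.54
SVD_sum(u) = [[-2.13, -0.66, -2.86], [-2.59, -0.80, -3.49], [3.72, 1.15, 5.01]] + [[-1.19, -5.41, 2.13], [0.06, 0.29, -0.12], [-0.64, -2.89, 1.14]] + [[-0.25, 0.12, 0.16], [1.03, -0.48, -0.65], [0.57, -0.27, -0.36]]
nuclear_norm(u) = 16.81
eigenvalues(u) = [(7.68+0j), (-3.23+1.02j), (-3.23-1.02j)]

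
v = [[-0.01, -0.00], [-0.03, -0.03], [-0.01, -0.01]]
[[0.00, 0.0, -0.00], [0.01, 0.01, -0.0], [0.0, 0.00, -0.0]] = v @ [[-0.04, -0.06, 0.01], [-0.17, -0.28, 0.06]]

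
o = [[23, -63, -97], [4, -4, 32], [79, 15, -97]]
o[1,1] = -4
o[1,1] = -4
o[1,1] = -4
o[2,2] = -97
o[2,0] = 79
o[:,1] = [-63, -4, 15]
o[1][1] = -4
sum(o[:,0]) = 106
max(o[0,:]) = 23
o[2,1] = 15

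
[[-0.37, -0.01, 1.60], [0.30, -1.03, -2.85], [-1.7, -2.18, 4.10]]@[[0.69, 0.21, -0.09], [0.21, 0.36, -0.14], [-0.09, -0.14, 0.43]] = [[-0.4,-0.31,0.72], [0.25,0.09,-1.11], [-2.0,-1.72,2.22]]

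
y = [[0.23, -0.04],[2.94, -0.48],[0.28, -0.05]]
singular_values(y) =[3.0, 0.0]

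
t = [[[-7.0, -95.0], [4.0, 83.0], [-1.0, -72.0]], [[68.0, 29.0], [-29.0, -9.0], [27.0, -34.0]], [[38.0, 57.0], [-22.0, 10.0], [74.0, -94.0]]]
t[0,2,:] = [-1.0, -72.0]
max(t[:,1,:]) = 83.0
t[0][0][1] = -95.0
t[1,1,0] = -29.0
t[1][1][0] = -29.0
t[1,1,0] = -29.0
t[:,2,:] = [[-1.0, -72.0], [27.0, -34.0], [74.0, -94.0]]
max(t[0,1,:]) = 83.0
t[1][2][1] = -34.0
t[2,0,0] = 38.0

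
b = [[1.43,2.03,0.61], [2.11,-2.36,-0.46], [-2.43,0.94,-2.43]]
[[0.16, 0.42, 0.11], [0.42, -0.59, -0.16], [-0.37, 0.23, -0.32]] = b @ [[0.16, -0.03, -0.02], [-0.03, 0.22, 0.02], [-0.02, 0.02, 0.16]]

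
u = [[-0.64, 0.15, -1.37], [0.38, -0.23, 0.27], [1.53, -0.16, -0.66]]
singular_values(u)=[1.72, 1.55, 0.16]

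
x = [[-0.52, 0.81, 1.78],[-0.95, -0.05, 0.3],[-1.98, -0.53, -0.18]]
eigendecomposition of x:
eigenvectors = [[0.67+0.00j, (0.67-0j), 0.19+0.00j], [0.14+0.28j, (0.14-0.28j), -0.87+0.00j], [-0.01+0.67j, (-0.01-0.67j), (0.45+0j)]]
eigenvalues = [(-0.38+2.11j), (-0.38-2.11j), 0j]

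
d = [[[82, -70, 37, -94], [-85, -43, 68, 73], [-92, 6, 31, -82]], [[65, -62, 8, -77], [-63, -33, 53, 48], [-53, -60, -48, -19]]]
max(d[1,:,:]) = 65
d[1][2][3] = -19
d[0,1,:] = [-85, -43, 68, 73]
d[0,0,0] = 82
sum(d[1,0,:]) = -66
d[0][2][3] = -82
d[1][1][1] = -33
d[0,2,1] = 6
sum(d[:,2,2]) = -17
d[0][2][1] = 6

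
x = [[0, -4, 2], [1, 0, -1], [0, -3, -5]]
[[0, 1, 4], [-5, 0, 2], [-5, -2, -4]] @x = [[1, -12, -21], [0, 14, -20], [-2, 32, 12]]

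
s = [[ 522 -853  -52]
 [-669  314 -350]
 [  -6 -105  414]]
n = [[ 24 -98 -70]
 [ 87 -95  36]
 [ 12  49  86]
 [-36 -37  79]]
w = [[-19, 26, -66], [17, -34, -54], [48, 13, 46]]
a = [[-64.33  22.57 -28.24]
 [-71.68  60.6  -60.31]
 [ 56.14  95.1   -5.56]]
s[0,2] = -52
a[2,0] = 56.14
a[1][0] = -71.68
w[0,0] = -19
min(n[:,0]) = -36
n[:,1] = [-98, -95, 49, -37]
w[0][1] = 26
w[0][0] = -19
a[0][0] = -64.33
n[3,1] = -37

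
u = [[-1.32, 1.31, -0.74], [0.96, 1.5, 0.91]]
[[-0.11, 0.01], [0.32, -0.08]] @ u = [[0.15, -0.13, 0.09], [-0.50, 0.30, -0.31]]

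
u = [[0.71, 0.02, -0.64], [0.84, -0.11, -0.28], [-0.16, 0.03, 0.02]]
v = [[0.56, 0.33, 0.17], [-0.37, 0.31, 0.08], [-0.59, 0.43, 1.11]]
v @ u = [[0.65, -0.02, -0.45], [-0.02, -0.04, 0.15], [-0.24, -0.03, 0.28]]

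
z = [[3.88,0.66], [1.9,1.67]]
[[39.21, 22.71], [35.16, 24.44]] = z@[[8.09, 4.17], [11.85, 9.89]]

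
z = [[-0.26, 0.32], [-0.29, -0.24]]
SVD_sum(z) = [[-0.25, 0.33],[0.01, -0.02]] + [[-0.01,-0.01], [-0.30,-0.22]]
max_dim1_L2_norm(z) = 0.41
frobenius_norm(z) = 0.56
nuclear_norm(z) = 0.79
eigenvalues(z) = [(-0.25+0.3j), (-0.25-0.3j)]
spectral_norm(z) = 0.41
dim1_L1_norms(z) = [0.58, 0.53]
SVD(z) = [[-1.00, 0.05], [0.05, 1.0]] @ diag([0.41239433711153983, 0.3763388243569]) @ [[0.6, -0.8], [-0.80, -0.60]]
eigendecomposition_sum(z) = [[-0.13+0.15j, 0.16+0.13j], [(-0.15-0.12j), -0.12+0.16j]] + [[(-0.13-0.15j), (0.16-0.13j)], [-0.15+0.12j, -0.12-0.16j]]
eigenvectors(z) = [[0.72+0.00j, (0.72-0j)], [0.02+0.69j, (0.02-0.69j)]]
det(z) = 0.16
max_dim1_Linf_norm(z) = 0.32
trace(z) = -0.50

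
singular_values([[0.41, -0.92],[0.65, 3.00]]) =[3.18, 0.58]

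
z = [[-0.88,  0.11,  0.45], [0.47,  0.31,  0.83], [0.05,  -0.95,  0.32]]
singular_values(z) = [1.01, 1.0, 0.99]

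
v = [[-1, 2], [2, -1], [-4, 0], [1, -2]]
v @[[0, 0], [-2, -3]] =[[-4, -6], [2, 3], [0, 0], [4, 6]]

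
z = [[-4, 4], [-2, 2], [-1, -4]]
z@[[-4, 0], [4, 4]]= [[32, 16], [16, 8], [-12, -16]]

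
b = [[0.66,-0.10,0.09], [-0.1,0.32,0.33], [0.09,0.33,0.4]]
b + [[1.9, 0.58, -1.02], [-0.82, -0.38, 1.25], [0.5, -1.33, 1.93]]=[[2.56, 0.48, -0.93], [-0.92, -0.06, 1.58], [0.59, -1.00, 2.33]]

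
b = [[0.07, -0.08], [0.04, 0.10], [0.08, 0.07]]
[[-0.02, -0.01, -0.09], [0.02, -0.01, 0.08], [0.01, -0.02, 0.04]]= b @ [[-0.04,  -0.20,  -0.30], [0.19,  -0.02,  0.87]]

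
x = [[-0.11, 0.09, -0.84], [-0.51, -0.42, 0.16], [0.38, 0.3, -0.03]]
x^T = [[-0.11,  -0.51,  0.38], [0.09,  -0.42,  0.3], [-0.84,  0.16,  -0.03]]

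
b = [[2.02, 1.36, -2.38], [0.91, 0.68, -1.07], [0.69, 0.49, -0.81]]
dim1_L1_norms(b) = [5.76, 2.66, 1.99]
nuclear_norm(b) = 3.98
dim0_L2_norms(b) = [2.32, 1.6, 2.73]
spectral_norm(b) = 3.92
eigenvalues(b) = [1.83, 0.0, 0.06]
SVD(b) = [[-0.87, 0.47, -0.15], [-0.40, -0.84, -0.36], [-0.3, -0.25, 0.92]] @ diag([3.9241103550446024, 0.05879047036961375, 0.0012657114366866609]) @ [[-0.59,-0.41,0.70], [0.24,-0.91,-0.33], [0.77,-0.03,0.64]]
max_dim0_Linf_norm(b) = 2.38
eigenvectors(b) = [[-0.86, 0.77, 0.25], [-0.4, -0.04, -0.91], [-0.30, 0.63, -0.31]]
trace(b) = 1.89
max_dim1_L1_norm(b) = 5.76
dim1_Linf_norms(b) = [2.38, 1.07, 0.81]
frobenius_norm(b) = 3.92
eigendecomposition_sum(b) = [[2.01, 1.37, -2.37], [0.94, 0.64, -1.11], [0.70, 0.48, -0.83]] + [[-0.00, -0.0, 0.00], [0.00, 0.0, -0.0], [-0.00, -0.0, 0.00]] + [[0.01, -0.01, -0.01], [-0.03, 0.04, 0.04], [-0.01, 0.01, 0.01]]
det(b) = 0.00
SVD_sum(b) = [[2.01,1.39,-2.37], [0.92,0.63,-1.09], [0.69,0.48,-0.82]] + [[0.01, -0.03, -0.01], [-0.01, 0.05, 0.02], [-0.0, 0.01, 0.00]] + [[-0.00, 0.00, -0.00], [-0.00, 0.00, -0.00], [0.0, -0.00, 0.0]]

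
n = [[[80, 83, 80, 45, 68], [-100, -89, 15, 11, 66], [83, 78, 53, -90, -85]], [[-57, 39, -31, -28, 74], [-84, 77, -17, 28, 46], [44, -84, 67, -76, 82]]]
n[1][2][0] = 44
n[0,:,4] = [68, 66, -85]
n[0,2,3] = -90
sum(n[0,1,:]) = -97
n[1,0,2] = -31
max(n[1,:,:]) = 82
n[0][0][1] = 83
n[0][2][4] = -85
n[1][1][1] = 77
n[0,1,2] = 15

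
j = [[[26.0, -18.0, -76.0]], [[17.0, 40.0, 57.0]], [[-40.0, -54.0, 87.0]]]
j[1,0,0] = 17.0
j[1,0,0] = 17.0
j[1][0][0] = 17.0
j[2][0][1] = -54.0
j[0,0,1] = -18.0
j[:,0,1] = [-18.0, 40.0, -54.0]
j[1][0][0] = 17.0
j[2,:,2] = [87.0]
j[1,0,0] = 17.0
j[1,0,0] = 17.0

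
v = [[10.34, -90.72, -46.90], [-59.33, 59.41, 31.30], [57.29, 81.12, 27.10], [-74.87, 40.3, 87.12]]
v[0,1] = -90.72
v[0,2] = -46.9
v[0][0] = 10.34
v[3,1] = 40.3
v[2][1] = 81.12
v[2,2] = 27.1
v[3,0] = -74.87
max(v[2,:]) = 81.12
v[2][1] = 81.12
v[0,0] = 10.34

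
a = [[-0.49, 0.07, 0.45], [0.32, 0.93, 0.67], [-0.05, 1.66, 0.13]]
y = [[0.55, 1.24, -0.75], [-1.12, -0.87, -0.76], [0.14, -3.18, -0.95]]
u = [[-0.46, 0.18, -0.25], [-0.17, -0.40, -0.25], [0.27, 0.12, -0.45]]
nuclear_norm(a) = 3.20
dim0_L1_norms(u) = [0.9, 0.7, 0.95]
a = u @ y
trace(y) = -1.27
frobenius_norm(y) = 4.00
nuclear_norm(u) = 1.58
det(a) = 0.74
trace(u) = -1.31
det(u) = -0.14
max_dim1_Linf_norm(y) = 3.18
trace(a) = 0.57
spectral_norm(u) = 0.60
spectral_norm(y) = 3.64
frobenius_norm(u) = 0.92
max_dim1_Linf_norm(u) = 0.46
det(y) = -5.09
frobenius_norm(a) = 2.15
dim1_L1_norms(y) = [2.54, 2.75, 4.27]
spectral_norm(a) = 1.97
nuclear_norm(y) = 6.00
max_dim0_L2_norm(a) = 1.9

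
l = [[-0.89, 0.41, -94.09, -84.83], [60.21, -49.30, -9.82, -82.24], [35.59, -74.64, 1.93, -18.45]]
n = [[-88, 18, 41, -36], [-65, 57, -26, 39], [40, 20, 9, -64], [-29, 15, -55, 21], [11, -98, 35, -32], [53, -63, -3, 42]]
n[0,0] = -88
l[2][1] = -74.64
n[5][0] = 53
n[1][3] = 39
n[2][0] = 40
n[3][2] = -55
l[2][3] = -18.45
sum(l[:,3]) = -185.51999999999998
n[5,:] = [53, -63, -3, 42]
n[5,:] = [53, -63, -3, 42]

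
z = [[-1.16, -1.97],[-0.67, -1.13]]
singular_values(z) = [2.64, 0.0]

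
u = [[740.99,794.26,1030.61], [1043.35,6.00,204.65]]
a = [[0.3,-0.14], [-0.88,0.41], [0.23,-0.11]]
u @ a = [[-239.61,  108.54], [354.79,  -166.12]]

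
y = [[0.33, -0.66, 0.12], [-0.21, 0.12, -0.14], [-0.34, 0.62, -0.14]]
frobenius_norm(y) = 1.08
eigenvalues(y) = [0.4, -0.08, -0.01]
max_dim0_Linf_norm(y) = 0.66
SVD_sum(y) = [[0.36,-0.64,0.15],[-0.11,0.2,-0.05],[-0.34,0.62,-0.14]] + [[-0.03, -0.02, -0.03], [-0.10, -0.08, -0.09], [0.00, 0.0, 0.00]] + [[0.00, 0.0, -0.0], [-0.0, -0.00, 0.00], [0.00, 0.00, -0.00]]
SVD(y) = [[-0.7, -0.27, 0.66], [0.22, -0.96, -0.16], [0.68, 0.03, 0.73]] @ diag([1.0629136619952881, 0.16373841480528925, 0.002068492402030069]) @ [[-0.48,0.86,-0.20], [0.63,0.49,0.60], [0.61,0.16,-0.77]]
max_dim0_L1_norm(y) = 1.4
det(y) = 0.00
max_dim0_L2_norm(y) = 0.91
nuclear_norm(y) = 1.23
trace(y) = 0.31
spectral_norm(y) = 1.06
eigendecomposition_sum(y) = [[0.48,  -0.57,  0.26],[-0.13,  0.16,  -0.07],[-0.46,  0.55,  -0.24]] + [[-0.18,-0.08,-0.17], [-0.09,-0.04,-0.08], [0.16,0.07,0.15]] + [[0.03, -0.0, 0.03], [0.01, -0.00, 0.01], [-0.04, 0.01, -0.04]]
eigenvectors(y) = [[-0.71, 0.72, -0.62], [0.2, 0.33, -0.18], [0.68, -0.61, 0.76]]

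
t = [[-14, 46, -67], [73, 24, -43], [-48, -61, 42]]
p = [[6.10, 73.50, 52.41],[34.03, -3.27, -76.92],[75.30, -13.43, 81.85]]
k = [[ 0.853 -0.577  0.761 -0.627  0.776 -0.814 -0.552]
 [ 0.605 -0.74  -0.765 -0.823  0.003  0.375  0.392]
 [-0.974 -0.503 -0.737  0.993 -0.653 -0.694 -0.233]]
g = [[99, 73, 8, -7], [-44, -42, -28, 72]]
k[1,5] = 0.375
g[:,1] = [73, -42]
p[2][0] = 75.3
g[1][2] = -28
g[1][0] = -44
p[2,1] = -13.43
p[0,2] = 52.41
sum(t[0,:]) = -35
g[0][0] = 99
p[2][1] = -13.43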